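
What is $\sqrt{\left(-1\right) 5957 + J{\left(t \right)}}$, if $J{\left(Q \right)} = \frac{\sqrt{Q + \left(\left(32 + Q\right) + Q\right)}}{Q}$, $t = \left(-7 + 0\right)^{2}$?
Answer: $\frac{\sqrt{-291893 + \sqrt{179}}}{7} \approx 77.18 i$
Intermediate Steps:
$t = 49$ ($t = \left(-7\right)^{2} = 49$)
$J{\left(Q \right)} = \frac{\sqrt{32 + 3 Q}}{Q}$ ($J{\left(Q \right)} = \frac{\sqrt{Q + \left(32 + 2 Q\right)}}{Q} = \frac{\sqrt{32 + 3 Q}}{Q}$)
$\sqrt{\left(-1\right) 5957 + J{\left(t \right)}} = \sqrt{\left(-1\right) 5957 + \frac{\sqrt{32 + 3 \cdot 49}}{49}} = \sqrt{-5957 + \frac{\sqrt{32 + 147}}{49}} = \sqrt{-5957 + \frac{\sqrt{179}}{49}}$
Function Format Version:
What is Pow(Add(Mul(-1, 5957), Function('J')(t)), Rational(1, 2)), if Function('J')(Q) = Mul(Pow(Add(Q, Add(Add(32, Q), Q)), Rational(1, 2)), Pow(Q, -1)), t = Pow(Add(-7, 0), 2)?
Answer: Mul(Rational(1, 7), Pow(Add(-291893, Pow(179, Rational(1, 2))), Rational(1, 2))) ≈ Mul(77.180, I)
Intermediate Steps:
t = 49 (t = Pow(-7, 2) = 49)
Function('J')(Q) = Mul(Pow(Q, -1), Pow(Add(32, Mul(3, Q)), Rational(1, 2))) (Function('J')(Q) = Mul(Pow(Add(Q, Add(32, Mul(2, Q))), Rational(1, 2)), Pow(Q, -1)) = Mul(Pow(Add(32, Mul(3, Q)), Rational(1, 2)), Pow(Q, -1)) = Mul(Pow(Q, -1), Pow(Add(32, Mul(3, Q)), Rational(1, 2))))
Pow(Add(Mul(-1, 5957), Function('J')(t)), Rational(1, 2)) = Pow(Add(Mul(-1, 5957), Mul(Pow(49, -1), Pow(Add(32, Mul(3, 49)), Rational(1, 2)))), Rational(1, 2)) = Pow(Add(-5957, Mul(Rational(1, 49), Pow(Add(32, 147), Rational(1, 2)))), Rational(1, 2)) = Pow(Add(-5957, Mul(Rational(1, 49), Pow(179, Rational(1, 2)))), Rational(1, 2))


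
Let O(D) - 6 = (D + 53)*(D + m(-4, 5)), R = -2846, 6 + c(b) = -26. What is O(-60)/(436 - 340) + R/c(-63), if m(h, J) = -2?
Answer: 4489/48 ≈ 93.521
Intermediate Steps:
c(b) = -32 (c(b) = -6 - 26 = -32)
O(D) = 6 + (-2 + D)*(53 + D) (O(D) = 6 + (D + 53)*(D - 2) = 6 + (53 + D)*(-2 + D) = 6 + (-2 + D)*(53 + D))
O(-60)/(436 - 340) + R/c(-63) = (-100 + (-60)**2 + 51*(-60))/(436 - 340) - 2846/(-32) = (-100 + 3600 - 3060)/96 - 2846*(-1/32) = 440*(1/96) + 1423/16 = 55/12 + 1423/16 = 4489/48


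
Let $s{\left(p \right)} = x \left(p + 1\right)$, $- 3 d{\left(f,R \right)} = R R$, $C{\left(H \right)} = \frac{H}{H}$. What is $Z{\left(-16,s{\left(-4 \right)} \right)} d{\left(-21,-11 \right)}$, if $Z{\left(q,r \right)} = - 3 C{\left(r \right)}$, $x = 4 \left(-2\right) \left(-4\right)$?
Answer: $121$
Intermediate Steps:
$C{\left(H \right)} = 1$
$x = 32$ ($x = \left(-8\right) \left(-4\right) = 32$)
$d{\left(f,R \right)} = - \frac{R^{2}}{3}$ ($d{\left(f,R \right)} = - \frac{R R}{3} = - \frac{R^{2}}{3}$)
$s{\left(p \right)} = 32 + 32 p$ ($s{\left(p \right)} = 32 \left(p + 1\right) = 32 \left(1 + p\right) = 32 + 32 p$)
$Z{\left(q,r \right)} = -3$ ($Z{\left(q,r \right)} = \left(-3\right) 1 = -3$)
$Z{\left(-16,s{\left(-4 \right)} \right)} d{\left(-21,-11 \right)} = - 3 \left(- \frac{\left(-11\right)^{2}}{3}\right) = - 3 \left(\left(- \frac{1}{3}\right) 121\right) = \left(-3\right) \left(- \frac{121}{3}\right) = 121$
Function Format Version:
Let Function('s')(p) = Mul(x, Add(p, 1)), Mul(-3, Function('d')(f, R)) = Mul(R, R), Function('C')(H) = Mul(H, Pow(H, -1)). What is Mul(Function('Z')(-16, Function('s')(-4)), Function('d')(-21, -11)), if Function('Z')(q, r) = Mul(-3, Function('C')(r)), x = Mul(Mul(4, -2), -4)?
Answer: 121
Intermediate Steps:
Function('C')(H) = 1
x = 32 (x = Mul(-8, -4) = 32)
Function('d')(f, R) = Mul(Rational(-1, 3), Pow(R, 2)) (Function('d')(f, R) = Mul(Rational(-1, 3), Mul(R, R)) = Mul(Rational(-1, 3), Pow(R, 2)))
Function('s')(p) = Add(32, Mul(32, p)) (Function('s')(p) = Mul(32, Add(p, 1)) = Mul(32, Add(1, p)) = Add(32, Mul(32, p)))
Function('Z')(q, r) = -3 (Function('Z')(q, r) = Mul(-3, 1) = -3)
Mul(Function('Z')(-16, Function('s')(-4)), Function('d')(-21, -11)) = Mul(-3, Mul(Rational(-1, 3), Pow(-11, 2))) = Mul(-3, Mul(Rational(-1, 3), 121)) = Mul(-3, Rational(-121, 3)) = 121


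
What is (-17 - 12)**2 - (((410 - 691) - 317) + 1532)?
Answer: -93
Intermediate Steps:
(-17 - 12)**2 - (((410 - 691) - 317) + 1532) = (-29)**2 - ((-281 - 317) + 1532) = 841 - (-598 + 1532) = 841 - 1*934 = 841 - 934 = -93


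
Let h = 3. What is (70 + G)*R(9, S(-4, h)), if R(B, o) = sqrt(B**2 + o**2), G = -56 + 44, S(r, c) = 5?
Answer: 58*sqrt(106) ≈ 597.15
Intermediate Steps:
G = -12
(70 + G)*R(9, S(-4, h)) = (70 - 12)*sqrt(9**2 + 5**2) = 58*sqrt(81 + 25) = 58*sqrt(106)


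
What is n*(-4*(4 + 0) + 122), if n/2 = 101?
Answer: 21412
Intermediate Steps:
n = 202 (n = 2*101 = 202)
n*(-4*(4 + 0) + 122) = 202*(-4*(4 + 0) + 122) = 202*(-4*4 + 122) = 202*(-16 + 122) = 202*106 = 21412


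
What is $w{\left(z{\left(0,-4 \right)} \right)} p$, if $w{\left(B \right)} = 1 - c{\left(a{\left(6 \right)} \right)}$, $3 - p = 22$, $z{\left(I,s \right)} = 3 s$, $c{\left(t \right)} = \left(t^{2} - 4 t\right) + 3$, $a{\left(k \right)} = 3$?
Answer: $-19$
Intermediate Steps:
$c{\left(t \right)} = 3 + t^{2} - 4 t$
$p = -19$ ($p = 3 - 22 = -19$)
$w{\left(B \right)} = 1$ ($w{\left(B \right)} = 1 - \left(3 + 3^{2} - 12\right) = 1 - \left(3 + 9 - 12\right) = 1 - 0 = 1 + 0 = 1$)
$w{\left(z{\left(0,-4 \right)} \right)} p = 1 \left(-19\right) = -19$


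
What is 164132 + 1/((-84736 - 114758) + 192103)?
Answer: 1213099611/7391 ≈ 1.6413e+5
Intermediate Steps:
164132 + 1/((-84736 - 114758) + 192103) = 164132 + 1/(-199494 + 192103) = 164132 + 1/(-7391) = 164132 - 1/7391 = 1213099611/7391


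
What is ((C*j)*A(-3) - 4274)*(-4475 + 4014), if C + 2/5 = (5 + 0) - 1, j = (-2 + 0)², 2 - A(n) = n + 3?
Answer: 9785186/5 ≈ 1.9570e+6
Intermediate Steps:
A(n) = -1 - n (A(n) = 2 - (n + 3) = 2 - (3 + n) = 2 + (-3 - n) = -1 - n)
j = 4 (j = (-2)² = 4)
C = 18/5 (C = -⅖ + ((5 + 0) - 1) = -⅖ + (5 - 1) = -⅖ + 4 = 18/5 ≈ 3.6000)
((C*j)*A(-3) - 4274)*(-4475 + 4014) = (((18/5)*4)*(-1 - 1*(-3)) - 4274)*(-4475 + 4014) = (72*(-1 + 3)/5 - 4274)*(-461) = ((72/5)*2 - 4274)*(-461) = (144/5 - 4274)*(-461) = -21226/5*(-461) = 9785186/5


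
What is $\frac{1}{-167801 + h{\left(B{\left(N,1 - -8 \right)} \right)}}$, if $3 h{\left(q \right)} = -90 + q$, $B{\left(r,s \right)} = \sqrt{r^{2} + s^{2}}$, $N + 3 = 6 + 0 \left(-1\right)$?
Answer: $- \frac{167831}{28167244551} - \frac{\sqrt{10}}{28167244551} \approx -5.9585 \cdot 10^{-6}$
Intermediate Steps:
$N = 3$ ($N = -3 + \left(6 + 0 \left(-1\right)\right) = -3 + \left(6 + 0\right) = -3 + 6 = 3$)
$h{\left(q \right)} = -30 + \frac{q}{3}$ ($h{\left(q \right)} = \frac{-90 + q}{3} = -30 + \frac{q}{3}$)
$\frac{1}{-167801 + h{\left(B{\left(N,1 - -8 \right)} \right)}} = \frac{1}{-167801 - \left(30 - \frac{\sqrt{3^{2} + \left(1 - -8\right)^{2}}}{3}\right)} = \frac{1}{-167801 - \left(30 - \frac{\sqrt{9 + \left(1 + 8\right)^{2}}}{3}\right)} = \frac{1}{-167801 - \left(30 - \frac{\sqrt{9 + 9^{2}}}{3}\right)} = \frac{1}{-167801 - \left(30 - \frac{\sqrt{9 + 81}}{3}\right)} = \frac{1}{-167801 - \left(30 - \frac{\sqrt{90}}{3}\right)} = \frac{1}{-167801 - \left(30 - \frac{3 \sqrt{10}}{3}\right)} = \frac{1}{-167801 - \left(30 - \sqrt{10}\right)} = \frac{1}{-167831 + \sqrt{10}}$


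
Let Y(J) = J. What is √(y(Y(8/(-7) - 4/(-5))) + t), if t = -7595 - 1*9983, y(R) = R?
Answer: I*√21533470/35 ≈ 132.58*I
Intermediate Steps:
t = -17578 (t = -7595 - 9983 = -17578)
√(y(Y(8/(-7) - 4/(-5))) + t) = √((8/(-7) - 4/(-5)) - 17578) = √((8*(-⅐) - 4*(-⅕)) - 17578) = √((-8/7 + ⅘) - 17578) = √(-12/35 - 17578) = √(-615242/35) = I*√21533470/35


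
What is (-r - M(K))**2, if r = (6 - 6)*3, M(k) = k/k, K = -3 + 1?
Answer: 1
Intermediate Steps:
K = -2
M(k) = 1
r = 0 (r = 0*3 = 0)
(-r - M(K))**2 = (-1*0 - 1*1)**2 = (0 - 1)**2 = (-1)**2 = 1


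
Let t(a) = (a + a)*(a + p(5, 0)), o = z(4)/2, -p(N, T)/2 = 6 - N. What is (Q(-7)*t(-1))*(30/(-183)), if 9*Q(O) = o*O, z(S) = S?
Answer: 280/183 ≈ 1.5301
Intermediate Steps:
p(N, T) = -12 + 2*N (p(N, T) = -2*(6 - N) = -12 + 2*N)
o = 2 (o = 4/2 = 4*(1/2) = 2)
Q(O) = 2*O/9 (Q(O) = (2*O)/9 = 2*O/9)
t(a) = 2*a*(-2 + a) (t(a) = (a + a)*(a + (-12 + 2*5)) = (2*a)*(a + (-12 + 10)) = (2*a)*(a - 2) = (2*a)*(-2 + a) = 2*a*(-2 + a))
(Q(-7)*t(-1))*(30/(-183)) = (((2/9)*(-7))*(2*(-1)*(-2 - 1)))*(30/(-183)) = (-28*(-1)*(-3)/9)*(30*(-1/183)) = -14/9*6*(-10/61) = -28/3*(-10/61) = 280/183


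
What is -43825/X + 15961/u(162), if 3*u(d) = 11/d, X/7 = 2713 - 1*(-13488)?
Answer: 79972984877/113407 ≈ 7.0519e+5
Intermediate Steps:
X = 113407 (X = 7*(2713 - 1*(-13488)) = 7*(2713 + 13488) = 7*16201 = 113407)
u(d) = 11/(3*d) (u(d) = (11/d)/3 = 11/(3*d))
-43825/X + 15961/u(162) = -43825/113407 + 15961/(((11/3)/162)) = -43825*1/113407 + 15961/(((11/3)*(1/162))) = -43825/113407 + 15961/(11/486) = -43825/113407 + 15961*(486/11) = -43825/113407 + 705186 = 79972984877/113407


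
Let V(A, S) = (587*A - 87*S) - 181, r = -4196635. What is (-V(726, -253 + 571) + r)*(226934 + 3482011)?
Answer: -17042416827750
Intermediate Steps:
V(A, S) = -181 - 87*S + 587*A (V(A, S) = (-87*S + 587*A) - 181 = -181 - 87*S + 587*A)
(-V(726, -253 + 571) + r)*(226934 + 3482011) = (-(-181 - 87*(-253 + 571) + 587*726) - 4196635)*(226934 + 3482011) = (-(-181 - 87*318 + 426162) - 4196635)*3708945 = (-(-181 - 27666 + 426162) - 4196635)*3708945 = (-1*398315 - 4196635)*3708945 = (-398315 - 4196635)*3708945 = -4594950*3708945 = -17042416827750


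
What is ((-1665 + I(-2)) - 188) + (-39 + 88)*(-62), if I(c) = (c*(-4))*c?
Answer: -4907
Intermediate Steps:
I(c) = -4*c**2 (I(c) = (-4*c)*c = -4*c**2)
((-1665 + I(-2)) - 188) + (-39 + 88)*(-62) = ((-1665 - 4*(-2)**2) - 188) + (-39 + 88)*(-62) = ((-1665 - 4*4) - 188) + 49*(-62) = ((-1665 - 16) - 188) - 3038 = (-1681 - 188) - 3038 = -1869 - 3038 = -4907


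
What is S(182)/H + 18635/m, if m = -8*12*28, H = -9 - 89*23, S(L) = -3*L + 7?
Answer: -4608091/690816 ≈ -6.6705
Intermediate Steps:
S(L) = 7 - 3*L
H = -2056 (H = -9 - 2047 = -2056)
m = -2688 (m = -96*28 = -2688)
S(182)/H + 18635/m = (7 - 3*182)/(-2056) + 18635/(-2688) = (7 - 546)*(-1/2056) + 18635*(-1/2688) = -539*(-1/2056) - 18635/2688 = 539/2056 - 18635/2688 = -4608091/690816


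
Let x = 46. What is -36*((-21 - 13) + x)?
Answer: -432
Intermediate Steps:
-36*((-21 - 13) + x) = -36*((-21 - 13) + 46) = -36*(-34 + 46) = -36*12 = -432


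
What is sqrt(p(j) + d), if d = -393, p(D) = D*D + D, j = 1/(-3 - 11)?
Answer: I*sqrt(77041)/14 ≈ 19.826*I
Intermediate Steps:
j = -1/14 (j = 1/(-14) = -1/14 ≈ -0.071429)
p(D) = D + D**2 (p(D) = D**2 + D = D + D**2)
sqrt(p(j) + d) = sqrt(-(1 - 1/14)/14 - 393) = sqrt(-1/14*13/14 - 393) = sqrt(-13/196 - 393) = sqrt(-77041/196) = I*sqrt(77041)/14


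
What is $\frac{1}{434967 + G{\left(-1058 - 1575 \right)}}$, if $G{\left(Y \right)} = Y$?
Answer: $\frac{1}{432334} \approx 2.313 \cdot 10^{-6}$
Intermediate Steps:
$\frac{1}{434967 + G{\left(-1058 - 1575 \right)}} = \frac{1}{434967 - 2633} = \frac{1}{432334}$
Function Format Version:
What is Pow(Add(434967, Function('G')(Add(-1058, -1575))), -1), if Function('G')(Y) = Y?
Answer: Rational(1, 432334) ≈ 2.3130e-6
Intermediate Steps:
Pow(Add(434967, Function('G')(Add(-1058, -1575))), -1) = Pow(Add(434967, Add(-1058, -1575)), -1) = Pow(Add(434967, -2633), -1) = Pow(432334, -1) = Rational(1, 432334)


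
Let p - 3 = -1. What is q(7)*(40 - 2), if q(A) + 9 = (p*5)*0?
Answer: -342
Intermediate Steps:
p = 2 (p = 3 - 1 = 2)
q(A) = -9 (q(A) = -9 + (2*5)*0 = -9 + 10*0 = -9 + 0 = -9)
q(7)*(40 - 2) = -9*(40 - 2) = -9*38 = -342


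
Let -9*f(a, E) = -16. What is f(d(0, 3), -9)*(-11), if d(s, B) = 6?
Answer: -176/9 ≈ -19.556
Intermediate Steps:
f(a, E) = 16/9 (f(a, E) = -1/9*(-16) = 16/9)
f(d(0, 3), -9)*(-11) = (16/9)*(-11) = -176/9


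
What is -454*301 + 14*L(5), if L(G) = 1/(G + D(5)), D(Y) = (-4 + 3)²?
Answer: -409955/3 ≈ -1.3665e+5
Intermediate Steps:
D(Y) = 1 (D(Y) = (-1)² = 1)
L(G) = 1/(1 + G) (L(G) = 1/(G + 1) = 1/(1 + G))
-454*301 + 14*L(5) = -454*301 + 14/(1 + 5) = -136654 + 14/6 = -136654 + 14*(⅙) = -136654 + 7/3 = -409955/3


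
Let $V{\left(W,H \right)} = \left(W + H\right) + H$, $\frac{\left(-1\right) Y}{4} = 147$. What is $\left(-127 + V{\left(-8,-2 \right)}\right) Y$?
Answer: $81732$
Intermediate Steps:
$Y = -588$ ($Y = \left(-4\right) 147 = -588$)
$V{\left(W,H \right)} = W + 2 H$ ($V{\left(W,H \right)} = \left(H + W\right) + H = W + 2 H$)
$\left(-127 + V{\left(-8,-2 \right)}\right) Y = \left(-127 + \left(-8 + 2 \left(-2\right)\right)\right) \left(-588\right) = \left(-127 - 12\right) \left(-588\right) = \left(-139\right) \left(-588\right) = 81732$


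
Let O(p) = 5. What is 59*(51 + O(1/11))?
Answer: 3304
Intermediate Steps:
59*(51 + O(1/11)) = 59*(51 + 5) = 59*56 = 3304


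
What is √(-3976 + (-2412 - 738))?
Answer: I*√7126 ≈ 84.416*I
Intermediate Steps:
√(-3976 + (-2412 - 738)) = √(-3976 - 3150) = √(-7126) = I*√7126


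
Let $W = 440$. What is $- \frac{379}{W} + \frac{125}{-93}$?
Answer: $- \frac{90247}{40920} \approx -2.2054$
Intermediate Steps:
$- \frac{379}{W} + \frac{125}{-93} = - \frac{379}{440} + \frac{125}{-93} = \left(-379\right) \frac{1}{440} + 125 \left(- \frac{1}{93}\right) = - \frac{379}{440} - \frac{125}{93} = - \frac{90247}{40920}$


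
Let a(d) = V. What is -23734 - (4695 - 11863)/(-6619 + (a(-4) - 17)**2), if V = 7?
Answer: -154729114/6519 ≈ -23735.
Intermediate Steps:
a(d) = 7
-23734 - (4695 - 11863)/(-6619 + (a(-4) - 17)**2) = -23734 - (4695 - 11863)/(-6619 + (7 - 17)**2) = -23734 - (-7168)/(-6619 + (-10)**2) = -23734 - (-7168)/(-6619 + 100) = -23734 - (-7168)/(-6519) = -23734 - (-7168)*(-1)/6519 = -23734 - 1*7168/6519 = -23734 - 7168/6519 = -154729114/6519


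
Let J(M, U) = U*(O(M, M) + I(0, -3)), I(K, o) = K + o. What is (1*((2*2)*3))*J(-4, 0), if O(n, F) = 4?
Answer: 0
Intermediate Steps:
J(M, U) = U (J(M, U) = U*(4 + (0 - 3)) = U*(4 - 3) = U*1 = U)
(1*((2*2)*3))*J(-4, 0) = (1*((2*2)*3))*0 = (1*(4*3))*0 = (1*12)*0 = 12*0 = 0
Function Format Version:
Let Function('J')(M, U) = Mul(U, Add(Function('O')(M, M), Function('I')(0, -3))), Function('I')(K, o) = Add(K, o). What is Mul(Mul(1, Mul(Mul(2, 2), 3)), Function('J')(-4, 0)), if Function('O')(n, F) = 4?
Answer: 0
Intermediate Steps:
Function('J')(M, U) = U (Function('J')(M, U) = Mul(U, Add(4, Add(0, -3))) = Mul(U, Add(4, -3)) = Mul(U, 1) = U)
Mul(Mul(1, Mul(Mul(2, 2), 3)), Function('J')(-4, 0)) = Mul(Mul(1, Mul(Mul(2, 2), 3)), 0) = Mul(Mul(1, Mul(4, 3)), 0) = Mul(Mul(1, 12), 0) = Mul(12, 0) = 0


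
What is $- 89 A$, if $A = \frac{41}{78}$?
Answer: $- \frac{3649}{78} \approx -46.782$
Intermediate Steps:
$A = \frac{41}{78}$ ($A = 41 \cdot \frac{1}{78} = \frac{41}{78} \approx 0.52564$)
$- 89 A = \left(-89\right) \frac{41}{78} = - \frac{3649}{78}$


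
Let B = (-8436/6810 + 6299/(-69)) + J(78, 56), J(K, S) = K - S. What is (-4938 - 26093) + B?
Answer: -2435716214/78315 ≈ -31102.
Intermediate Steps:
B = -5523449/78315 (B = (-8436/6810 + 6299/(-69)) + (78 - 1*56) = (-8436*1/6810 + 6299*(-1/69)) + (78 - 56) = (-1406/1135 - 6299/69) + 22 = -7246379/78315 + 22 = -5523449/78315 ≈ -70.529)
(-4938 - 26093) + B = (-4938 - 26093) - 5523449/78315 = -31031 - 5523449/78315 = -2435716214/78315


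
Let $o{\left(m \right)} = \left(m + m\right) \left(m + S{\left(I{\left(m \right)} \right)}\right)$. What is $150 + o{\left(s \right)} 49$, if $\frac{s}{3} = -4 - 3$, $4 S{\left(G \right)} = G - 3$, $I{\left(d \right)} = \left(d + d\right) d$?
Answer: $- \frac{817755}{2} \approx -4.0888 \cdot 10^{5}$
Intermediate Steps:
$I{\left(d \right)} = 2 d^{2}$ ($I{\left(d \right)} = 2 d d = 2 d^{2}$)
$S{\left(G \right)} = - \frac{3}{4} + \frac{G}{4}$ ($S{\left(G \right)} = \frac{G - 3}{4} = \frac{-3 + G}{4} = - \frac{3}{4} + \frac{G}{4}$)
$s = -21$ ($s = 3 \left(-4 - 3\right) = 3 \left(-7\right) = -21$)
$o{\left(m \right)} = 2 m \left(- \frac{3}{4} + m + \frac{m^{2}}{2}\right)$ ($o{\left(m \right)} = \left(m + m\right) \left(m + \left(- \frac{3}{4} + \frac{2 m^{2}}{4}\right)\right) = 2 m \left(m + \left(- \frac{3}{4} + \frac{m^{2}}{2}\right)\right) = 2 m \left(- \frac{3}{4} + m + \frac{m^{2}}{2}\right)$)
$150 + o{\left(s \right)} 49 = 150 + \frac{1}{2} \left(-21\right) \left(-3 + 2 \left(-21\right)^{2} + 4 \left(-21\right)\right) 49 = 150 + \frac{1}{2} \left(-21\right) \left(-3 + 2 \cdot 441 - 84\right) 49 = 150 + \frac{1}{2} \left(-21\right) \left(-3 + 882 - 84\right) 49 = 150 + \frac{1}{2} \left(-21\right) 795 \cdot 49 = 150 - \frac{818055}{2} = - \frac{817755}{2}$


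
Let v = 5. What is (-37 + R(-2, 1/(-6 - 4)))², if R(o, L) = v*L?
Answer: 5625/4 ≈ 1406.3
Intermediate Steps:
R(o, L) = 5*L
(-37 + R(-2, 1/(-6 - 4)))² = (-37 + 5/(-6 - 4))² = (-37 + 5/(-10))² = (-37 + 5*(-⅒))² = (-37 - ½)² = (-75/2)² = 5625/4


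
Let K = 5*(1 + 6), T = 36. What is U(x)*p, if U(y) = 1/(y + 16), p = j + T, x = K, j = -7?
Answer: 29/51 ≈ 0.56863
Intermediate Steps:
K = 35 (K = 5*7 = 35)
x = 35
p = 29 (p = -7 + 36 = 29)
U(y) = 1/(16 + y)
U(x)*p = 29/(16 + 35) = 29/51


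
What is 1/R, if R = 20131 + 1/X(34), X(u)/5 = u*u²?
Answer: 196520/3956144121 ≈ 4.9675e-5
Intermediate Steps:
X(u) = 5*u³ (X(u) = 5*(u*u²) = 5*u³)
R = 3956144121/196520 (R = 20131 + 1/(5*34³) = 20131 + 1/(5*39304) = 20131 + 1/196520 = 3956144121/196520 ≈ 20131.)
1/R = 1/(3956144121/196520) = 196520/3956144121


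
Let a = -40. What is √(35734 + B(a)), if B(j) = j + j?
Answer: √35654 ≈ 188.82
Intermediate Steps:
B(j) = 2*j
√(35734 + B(a)) = √(35734 + 2*(-40)) = √(35734 - 80) = √35654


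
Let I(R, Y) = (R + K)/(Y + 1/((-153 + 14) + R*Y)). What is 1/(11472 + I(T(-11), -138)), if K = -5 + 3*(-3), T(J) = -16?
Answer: 285521/3275558982 ≈ 8.7167e-5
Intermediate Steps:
K = -14 (K = -5 - 9 = -14)
I(R, Y) = (-14 + R)/(Y + 1/(-139 + R*Y)) (I(R, Y) = (R - 14)/(Y + 1/((-153 + 14) + R*Y)) = (-14 + R)/(Y + 1/(-139 + R*Y)))
1/(11472 + I(T(-11), -138)) = 1/(11472 + (1946 - 139*(-16) - 138*(-16)² - 14*(-16)*(-138))/(1 - 139*(-138) - 16*(-138)²)) = 1/(11472 + (1946 + 2224 - 138*256 - 30912)/(1 + 19182 - 16*19044)) = 1/(11472 + (1946 + 2224 - 35328 - 30912)/(1 + 19182 - 304704)) = 1/(11472 - 62070/(-285521)) = 1/(11472 - 1/285521*(-62070)) = 1/(11472 + 62070/285521) = 1/(3275558982/285521) = 285521/3275558982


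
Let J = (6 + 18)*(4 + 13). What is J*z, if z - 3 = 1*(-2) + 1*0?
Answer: 408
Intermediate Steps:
J = 408 (J = 24*17 = 408)
z = 1 (z = 3 + (1*(-2) + 1*0) = 3 + (-2 + 0) = 3 - 2 = 1)
J*z = 408*1 = 408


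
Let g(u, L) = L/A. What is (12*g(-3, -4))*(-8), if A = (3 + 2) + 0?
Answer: 384/5 ≈ 76.800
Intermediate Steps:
A = 5 (A = 5 + 0 = 5)
g(u, L) = L/5
(12*g(-3, -4))*(-8) = (12*((⅕)*(-4)))*(-8) = (12*(-⅘))*(-8) = -48/5*(-8) = 384/5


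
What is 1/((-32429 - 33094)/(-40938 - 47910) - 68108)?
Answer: -29616/2017064687 ≈ -1.4683e-5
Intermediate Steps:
1/((-32429 - 33094)/(-40938 - 47910) - 68108) = 1/(-65523/(-88848) - 68108) = 1/(-65523*(-1/88848) - 68108) = 1/(21841/29616 - 68108) = 1/(-2017064687/29616) = -29616/2017064687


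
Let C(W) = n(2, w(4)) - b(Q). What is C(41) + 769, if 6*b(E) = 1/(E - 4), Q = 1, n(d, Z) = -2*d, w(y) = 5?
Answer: 13771/18 ≈ 765.06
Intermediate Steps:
b(E) = 1/(6*(-4 + E)) (b(E) = 1/(6*(E - 4)) = 1/(6*(-4 + E)))
C(W) = -71/18 (C(W) = -2*2 - 1/(6*(-4 + 1)) = -4 - 1/(6*(-3)) = -4 - (-1)/(6*3) = -4 - 1*(-1/18) = -4 + 1/18 = -71/18)
C(41) + 769 = -71/18 + 769 = 13771/18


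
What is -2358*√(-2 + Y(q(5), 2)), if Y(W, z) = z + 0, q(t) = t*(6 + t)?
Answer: 0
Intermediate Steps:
Y(W, z) = z
-2358*√(-2 + Y(q(5), 2)) = -2358*√(-2 + 2) = -2358*√0 = -2358*0 = 0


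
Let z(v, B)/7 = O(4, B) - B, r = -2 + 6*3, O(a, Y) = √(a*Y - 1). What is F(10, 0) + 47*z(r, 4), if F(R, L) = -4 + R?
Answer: -1310 + 329*√15 ≈ -35.788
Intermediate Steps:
O(a, Y) = √(-1 + Y*a) (O(a, Y) = √(Y*a - 1) = √(-1 + Y*a))
r = 16 (r = -2 + 18 = 16)
z(v, B) = -7*B + 7*√(-1 + 4*B) (z(v, B) = 7*(√(-1 + B*4) - B) = 7*(√(-1 + 4*B) - B) = -7*B + 7*√(-1 + 4*B))
F(10, 0) + 47*z(r, 4) = (-4 + 10) + 47*(-7*4 + 7*√(-1 + 4*4)) = 6 + 47*(-28 + 7*√(-1 + 16)) = 6 + 47*(-28 + 7*√15) = 6 + (-1316 + 329*√15) = -1310 + 329*√15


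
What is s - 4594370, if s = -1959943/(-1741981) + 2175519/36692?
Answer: -293653414494831545/63916766852 ≈ -4.5943e+6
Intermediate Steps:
s = 3861626991695/63916766852 (s = -1959943*(-1/1741981) + 2175519*(1/36692) = 1959943/1741981 + 2175519/36692 = 3861626991695/63916766852 ≈ 60.417)
s - 4594370 = 3861626991695/63916766852 - 4594370 = -293653414494831545/63916766852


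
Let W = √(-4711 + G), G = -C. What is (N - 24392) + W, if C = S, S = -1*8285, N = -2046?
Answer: -26438 + √3574 ≈ -26378.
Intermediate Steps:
S = -8285
C = -8285
G = 8285 (G = -1*(-8285) = 8285)
W = √3574 (W = √(-4711 + 8285) = √3574 ≈ 59.783)
(N - 24392) + W = (-2046 - 24392) + √3574 = -26438 + √3574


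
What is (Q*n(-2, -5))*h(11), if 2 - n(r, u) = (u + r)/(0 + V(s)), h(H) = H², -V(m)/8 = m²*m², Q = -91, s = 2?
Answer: -2741739/128 ≈ -21420.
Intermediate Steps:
V(m) = -8*m⁴ (V(m) = -8*m²*m² = -8*m⁴)
n(r, u) = 2 + r/128 + u/128 (n(r, u) = 2 - (u + r)/(0 - 8*2⁴) = 2 - (r + u)/(0 - 8*16) = 2 - (r + u)/(0 - 128) = 2 - (r + u)/(-128) = 2 - (r + u)*(-1)/128 = 2 - (-r/128 - u/128) = 2 + (r/128 + u/128) = 2 + r/128 + u/128)
(Q*n(-2, -5))*h(11) = -91*(2 + (1/128)*(-2) + (1/128)*(-5))*11² = -91*(2 - 1/64 - 5/128)*121 = -91*249/128*121 = -22659/128*121 = -2741739/128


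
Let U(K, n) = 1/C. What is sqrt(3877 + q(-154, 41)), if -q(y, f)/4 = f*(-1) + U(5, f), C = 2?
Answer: sqrt(4039) ≈ 63.553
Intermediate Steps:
U(K, n) = 1/2
q(y, f) = -2 + 4*f (q(y, f) = -4*(f*(-1) + 1/2) = -4*(-f + 1/2) = -4*(1/2 - f) = -2 + 4*f)
sqrt(3877 + q(-154, 41)) = sqrt(3877 + (-2 + 4*41)) = sqrt(3877 + (-2 + 164)) = sqrt(3877 + 162) = sqrt(4039)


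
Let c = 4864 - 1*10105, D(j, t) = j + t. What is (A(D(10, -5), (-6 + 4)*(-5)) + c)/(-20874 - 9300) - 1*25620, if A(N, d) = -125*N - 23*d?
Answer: -128841964/5029 ≈ -25620.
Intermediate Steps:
c = -5241 (c = 4864 - 10105 = -5241)
(A(D(10, -5), (-6 + 4)*(-5)) + c)/(-20874 - 9300) - 1*25620 = ((-125*(10 - 5) - 23*(-6 + 4)*(-5)) - 5241)/(-20874 - 9300) - 1*25620 = ((-125*5 - (-46)*(-5)) - 5241)/(-30174) - 25620 = ((-625 - 23*10) - 5241)*(-1/30174) - 25620 = ((-625 - 230) - 5241)*(-1/30174) - 25620 = (-855 - 5241)*(-1/30174) - 25620 = -6096*(-1/30174) - 25620 = 1016/5029 - 25620 = -128841964/5029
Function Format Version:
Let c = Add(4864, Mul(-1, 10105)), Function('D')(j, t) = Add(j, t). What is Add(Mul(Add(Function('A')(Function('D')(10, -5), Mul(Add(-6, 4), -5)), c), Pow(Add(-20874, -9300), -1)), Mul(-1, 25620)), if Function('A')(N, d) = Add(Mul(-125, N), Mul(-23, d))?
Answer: Rational(-128841964, 5029) ≈ -25620.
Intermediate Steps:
c = -5241 (c = Add(4864, -10105) = -5241)
Add(Mul(Add(Function('A')(Function('D')(10, -5), Mul(Add(-6, 4), -5)), c), Pow(Add(-20874, -9300), -1)), Mul(-1, 25620)) = Add(Mul(Add(Add(Mul(-125, Add(10, -5)), Mul(-23, Mul(Add(-6, 4), -5))), -5241), Pow(Add(-20874, -9300), -1)), Mul(-1, 25620)) = Add(Mul(Add(Add(Mul(-125, 5), Mul(-23, Mul(-2, -5))), -5241), Pow(-30174, -1)), -25620) = Add(Mul(Add(Add(-625, Mul(-23, 10)), -5241), Rational(-1, 30174)), -25620) = Add(Mul(Add(Add(-625, -230), -5241), Rational(-1, 30174)), -25620) = Add(Mul(Add(-855, -5241), Rational(-1, 30174)), -25620) = Add(Mul(-6096, Rational(-1, 30174)), -25620) = Add(Rational(1016, 5029), -25620) = Rational(-128841964, 5029)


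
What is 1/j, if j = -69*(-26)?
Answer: 1/1794 ≈ 0.00055741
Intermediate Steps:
j = 1794
1/j = 1/1794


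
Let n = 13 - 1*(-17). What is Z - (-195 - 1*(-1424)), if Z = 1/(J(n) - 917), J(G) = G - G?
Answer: -1126994/917 ≈ -1229.0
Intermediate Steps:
n = 30 (n = 13 + 17 = 30)
J(G) = 0
Z = -1/917 (Z = 1/(0 - 917) = 1/(-917) = -1/917 ≈ -0.0010905)
Z - (-195 - 1*(-1424)) = -1/917 - (-195 - 1*(-1424)) = -1/917 - (-195 + 1424) = -1/917 - 1*1229 = -1/917 - 1229 = -1126994/917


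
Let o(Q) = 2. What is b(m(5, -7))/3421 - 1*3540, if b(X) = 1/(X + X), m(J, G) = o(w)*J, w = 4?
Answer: -242206799/68420 ≈ -3540.0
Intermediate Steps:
m(J, G) = 2*J
b(X) = 1/(2*X)
b(m(5, -7))/3421 - 1*3540 = (1/(2*((2*5))))/3421 - 1*3540 = ((1/2)/10)*(1/3421) - 3540 = ((1/2)*(1/10))*(1/3421) - 3540 = (1/20)*(1/3421) - 3540 = 1/68420 - 3540 = -242206799/68420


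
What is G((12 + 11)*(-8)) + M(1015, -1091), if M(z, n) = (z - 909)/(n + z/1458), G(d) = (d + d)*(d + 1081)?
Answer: -524741552196/1589663 ≈ -3.3010e+5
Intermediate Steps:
G(d) = 2*d*(1081 + d) (G(d) = (2*d)*(1081 + d) = 2*d*(1081 + d))
M(z, n) = (-909 + z)/(n + z/1458) (M(z, n) = (-909 + z)/(n + z*(1/1458)) = (-909 + z)/(n + z/1458))
G((12 + 11)*(-8)) + M(1015, -1091) = 2*((12 + 11)*(-8))*(1081 + (12 + 11)*(-8)) + 1458*(-909 + 1015)/(1015 + 1458*(-1091)) = 2*(23*(-8))*(1081 + 23*(-8)) + 1458*106/(1015 - 1590678) = 2*(-184)*(1081 - 184) + 1458*106/(-1589663) = 2*(-184)*897 + 1458*(-1/1589663)*106 = -330096 - 154548/1589663 = -524741552196/1589663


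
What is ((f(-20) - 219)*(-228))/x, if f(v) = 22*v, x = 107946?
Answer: 25042/17991 ≈ 1.3919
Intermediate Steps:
((f(-20) - 219)*(-228))/x = ((22*(-20) - 219)*(-228))/107946 = ((-440 - 219)*(-228))*(1/107946) = -659*(-228)*(1/107946) = 150252*(1/107946) = 25042/17991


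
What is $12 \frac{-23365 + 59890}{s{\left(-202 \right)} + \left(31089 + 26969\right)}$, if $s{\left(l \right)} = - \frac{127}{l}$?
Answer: $\frac{29512200}{3909281} \approx 7.5493$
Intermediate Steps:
$12 \frac{-23365 + 59890}{s{\left(-202 \right)} + \left(31089 + 26969\right)} = 12 \frac{-23365 + 59890}{- \frac{127}{-202} + \left(31089 + 26969\right)} = 12 \frac{36525}{\left(-127\right) \left(- \frac{1}{202}\right) + 58058} = 12 \frac{36525}{\frac{127}{202} + 58058} = 12 \frac{36525}{\frac{11727843}{202}} = 12 \cdot 36525 \cdot \frac{202}{11727843} = 12 \cdot \frac{2459350}{3909281} = \frac{29512200}{3909281}$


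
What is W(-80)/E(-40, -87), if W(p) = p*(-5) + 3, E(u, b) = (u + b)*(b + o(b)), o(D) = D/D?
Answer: 403/10922 ≈ 0.036898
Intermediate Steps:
o(D) = 1
E(u, b) = (1 + b)*(b + u) (E(u, b) = (u + b)*(b + 1) = (b + u)*(1 + b) = (1 + b)*(b + u))
W(p) = 3 - 5*p (W(p) = -5*p + 3 = 3 - 5*p)
W(-80)/E(-40, -87) = (3 - 5*(-80))/(-87 - 40 + (-87)² - 87*(-40)) = (3 + 400)/(-87 - 40 + 7569 + 3480) = 403/10922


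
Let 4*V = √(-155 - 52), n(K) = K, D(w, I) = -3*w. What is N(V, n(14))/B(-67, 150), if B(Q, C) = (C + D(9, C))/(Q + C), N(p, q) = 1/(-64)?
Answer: -83/7872 ≈ -0.010544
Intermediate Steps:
V = 3*I*√23/4 (V = √(-155 - 52)/4 = √(-207)/4 = (3*I*√23)/4 = 3*I*√23/4 ≈ 3.5969*I)
N(p, q) = -1/64
B(Q, C) = (-27 + C)/(C + Q) (B(Q, C) = (C - 3*9)/(Q + C) = (C - 27)/(C + Q) = (-27 + C)/(C + Q))
N(V, n(14))/B(-67, 150) = -(150 - 67)/(-27 + 150)/64 = -1/(64*(123/83)) = -1/(64*((1/83)*123)) = -1/(64*123/83) = -1/64*83/123 = -83/7872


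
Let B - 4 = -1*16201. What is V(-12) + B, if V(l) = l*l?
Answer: -16053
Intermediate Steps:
V(l) = l²
B = -16197 (B = 4 - 1*16201 = 4 - 16201 = -16197)
V(-12) + B = (-12)² - 16197 = 144 - 16197 = -16053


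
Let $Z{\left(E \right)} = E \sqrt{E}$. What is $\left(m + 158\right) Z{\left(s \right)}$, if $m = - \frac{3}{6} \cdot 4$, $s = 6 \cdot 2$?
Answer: $3744 \sqrt{3} \approx 6484.8$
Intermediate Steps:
$s = 12$
$Z{\left(E \right)} = E^{\frac{3}{2}}$
$m = -2$ ($m = \left(-3\right) \frac{1}{6} \cdot 4 = \left(- \frac{1}{2}\right) 4 = -2$)
$\left(m + 158\right) Z{\left(s \right)} = \left(-2 + 158\right) 12^{\frac{3}{2}} = 156 \cdot 24 \sqrt{3} = 3744 \sqrt{3}$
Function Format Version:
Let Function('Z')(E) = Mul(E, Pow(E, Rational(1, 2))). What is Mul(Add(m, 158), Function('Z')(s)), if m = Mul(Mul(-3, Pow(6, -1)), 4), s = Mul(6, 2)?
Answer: Mul(3744, Pow(3, Rational(1, 2))) ≈ 6484.8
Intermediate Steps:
s = 12
Function('Z')(E) = Pow(E, Rational(3, 2))
m = -2 (m = Mul(Mul(-3, Rational(1, 6)), 4) = Mul(Rational(-1, 2), 4) = -2)
Mul(Add(m, 158), Function('Z')(s)) = Mul(Add(-2, 158), Pow(12, Rational(3, 2))) = Mul(156, Mul(24, Pow(3, Rational(1, 2)))) = Mul(3744, Pow(3, Rational(1, 2)))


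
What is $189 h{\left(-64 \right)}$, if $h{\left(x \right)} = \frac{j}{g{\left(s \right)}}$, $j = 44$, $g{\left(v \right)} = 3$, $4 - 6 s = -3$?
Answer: $2772$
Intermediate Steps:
$s = \frac{7}{6}$ ($s = \frac{2}{3} - - \frac{1}{2} = \frac{2}{3} + \frac{1}{2} = \frac{7}{6} \approx 1.1667$)
$h{\left(x \right)} = \frac{44}{3}$
$189 h{\left(-64 \right)} = 189 \cdot \frac{44}{3} = 2772$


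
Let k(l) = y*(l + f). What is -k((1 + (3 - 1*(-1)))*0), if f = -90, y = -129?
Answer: -11610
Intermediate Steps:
k(l) = 11610 - 129*l (k(l) = -129*(l - 90) = -129*(-90 + l) = 11610 - 129*l)
-k((1 + (3 - 1*(-1)))*0) = -(11610 - 129*(1 + (3 - 1*(-1)))*0) = -(11610 - 129*(1 + (3 + 1))*0) = -(11610 - 129*(1 + 4)*0) = -(11610 - 645*0) = -(11610 - 129*0) = -(11610 + 0) = -1*11610 = -11610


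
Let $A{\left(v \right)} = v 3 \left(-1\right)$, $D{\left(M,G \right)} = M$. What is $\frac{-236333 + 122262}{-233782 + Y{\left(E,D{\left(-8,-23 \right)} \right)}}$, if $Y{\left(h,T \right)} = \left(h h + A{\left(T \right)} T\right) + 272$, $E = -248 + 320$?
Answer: $\frac{114071}{228518} \approx 0.49918$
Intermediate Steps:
$A{\left(v \right)} = - 3 v$ ($A{\left(v \right)} = 3 v \left(-1\right) = - 3 v$)
$E = 72$
$Y{\left(h,T \right)} = 272 + h^{2} - 3 T^{2}$ ($Y{\left(h,T \right)} = \left(h h + - 3 T T\right) + 272 = \left(h^{2} - 3 T^{2}\right) + 272 = 272 + h^{2} - 3 T^{2}$)
$\frac{-236333 + 122262}{-233782 + Y{\left(E,D{\left(-8,-23 \right)} \right)}} = \frac{-236333 + 122262}{-233782 + \left(272 + 72^{2} - 3 \left(-8\right)^{2}\right)} = - \frac{114071}{-233782 + \left(272 + 5184 - 192\right)} = - \frac{114071}{-233782 + 5264} = - \frac{114071}{-228518} = \left(-114071\right) \left(- \frac{1}{228518}\right) = \frac{114071}{228518}$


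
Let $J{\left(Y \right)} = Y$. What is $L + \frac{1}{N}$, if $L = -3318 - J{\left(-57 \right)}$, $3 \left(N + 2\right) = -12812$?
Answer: $- \frac{41799501}{12818} \approx -3261.0$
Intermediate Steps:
$N = - \frac{12818}{3}$ ($N = -2 + \frac{1}{3} \left(-12812\right) = -2 - \frac{12812}{3} = - \frac{12818}{3} \approx -4272.7$)
$L = -3261$ ($L = -3318 - -57 = -3318 + 57 = -3261$)
$L + \frac{1}{N} = -3261 + \frac{1}{- \frac{12818}{3}} = -3261 - \frac{3}{12818} = - \frac{41799501}{12818}$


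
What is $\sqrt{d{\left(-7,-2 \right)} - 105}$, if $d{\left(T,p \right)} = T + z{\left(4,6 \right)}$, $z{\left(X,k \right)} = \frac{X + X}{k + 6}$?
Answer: $\frac{i \sqrt{1002}}{3} \approx 10.551 i$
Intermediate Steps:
$z{\left(X,k \right)} = \frac{2 X}{6 + k}$
$d{\left(T,p \right)} = \frac{2}{3} + T$ ($d{\left(T,p \right)} = T + 2 \cdot 4 \frac{1}{6 + 6} = T + 2 \cdot 4 \cdot \frac{1}{12} = T + \frac{2}{3} = \frac{2}{3} + T$)
$\sqrt{d{\left(-7,-2 \right)} - 105} = \sqrt{\left(\frac{2}{3} - 7\right) - 105} = \sqrt{- \frac{19}{3} - 105} = \sqrt{- \frac{334}{3}} = \frac{i \sqrt{1002}}{3}$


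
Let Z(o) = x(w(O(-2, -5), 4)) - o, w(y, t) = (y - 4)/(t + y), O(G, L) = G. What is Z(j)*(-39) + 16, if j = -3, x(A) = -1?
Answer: -62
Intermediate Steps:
w(y, t) = (-4 + y)/(t + y)
Z(o) = -1 - o
Z(j)*(-39) + 16 = (-1 - 1*(-3))*(-39) + 16 = (-1 + 3)*(-39) + 16 = 2*(-39) + 16 = -78 + 16 = -62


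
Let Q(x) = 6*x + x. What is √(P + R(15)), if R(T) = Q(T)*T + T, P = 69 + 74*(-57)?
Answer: I*√2559 ≈ 50.587*I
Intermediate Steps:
P = -4149 (P = 69 - 4218 = -4149)
Q(x) = 7*x
R(T) = T + 7*T² (R(T) = (7*T)*T + T = 7*T² + T = T + 7*T²)
√(P + R(15)) = √(-4149 + 15*(1 + 7*15)) = √(-4149 + 15*(1 + 105)) = √(-4149 + 15*106) = √(-4149 + 1590) = √(-2559) = I*√2559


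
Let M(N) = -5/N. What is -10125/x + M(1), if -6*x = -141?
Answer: -20485/47 ≈ -435.85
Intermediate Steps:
x = 47/2 (x = -⅙*(-141) = 47/2 ≈ 23.500)
-10125/x + M(1) = -10125/47/2 - 5/1 = -10125*2/47 - 5*1 = -125*162/47 - 5 = -20250/47 - 5 = -20485/47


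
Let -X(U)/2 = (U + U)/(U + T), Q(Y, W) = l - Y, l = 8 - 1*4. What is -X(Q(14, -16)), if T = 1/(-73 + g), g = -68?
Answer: 5640/1411 ≈ 3.9972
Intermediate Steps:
T = -1/141 (T = 1/(-73 - 68) = 1/(-141) = -1/141 ≈ -0.0070922)
l = 4 (l = 8 - 4 = 4)
Q(Y, W) = 4 - Y
X(U) = -4*U/(-1/141 + U) (X(U) = -2*(U + U)/(U - 1/141) = -2*2*U/(-1/141 + U) = -4*U/(-1/141 + U))
-X(Q(14, -16)) = -(-564)*(4 - 1*14)/(-1 + 141*(4 - 1*14)) = -(-564)*(4 - 14)/(-1 + 141*(4 - 14)) = -(-564)*(-10)/(-1 + 141*(-10)) = -(-564)*(-10)/(-1 - 1410) = -(-564)*(-10)/(-1411) = -(-564)*(-10)*(-1)/1411 = -1*(-5640/1411) = 5640/1411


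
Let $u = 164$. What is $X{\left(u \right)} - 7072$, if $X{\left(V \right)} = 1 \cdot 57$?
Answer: $-7015$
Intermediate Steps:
$X{\left(V \right)} = 57$
$X{\left(u \right)} - 7072 = 57 - 7072 = -7015$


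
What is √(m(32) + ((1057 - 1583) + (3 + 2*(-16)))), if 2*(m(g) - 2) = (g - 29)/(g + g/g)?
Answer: I*√267630/22 ≈ 23.515*I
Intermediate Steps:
m(g) = 2 + (-29 + g)/(2*(1 + g)) (m(g) = 2 + ((g - 29)/(g + g/g))/2 = 2 + ((-29 + g)/(g + 1))/2 = 2 + ((-29 + g)/(1 + g))/2 = 2 + (-29 + g)/(2*(1 + g)))
√(m(32) + ((1057 - 1583) + (3 + 2*(-16)))) = √(5*(-5 + 32)/(2*(1 + 32)) + ((1057 - 1583) + (3 + 2*(-16)))) = √((5/2)*27/33 + (-526 + (3 - 32))) = √((5/2)*(1/33)*27 + (-526 - 29)) = √(45/22 - 555) = √(-12165/22) = I*√267630/22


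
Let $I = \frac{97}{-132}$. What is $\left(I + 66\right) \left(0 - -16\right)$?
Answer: $\frac{34460}{33} \approx 1044.2$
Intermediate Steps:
$I = - \frac{97}{132}$ ($I = 97 \left(- \frac{1}{132}\right) = - \frac{97}{132} \approx -0.73485$)
$\left(I + 66\right) \left(0 - -16\right) = \left(- \frac{97}{132} + 66\right) \left(0 - -16\right) = \frac{8615 \left(0 + 16\right)}{132} = \frac{8615}{132} \cdot 16 = \frac{34460}{33}$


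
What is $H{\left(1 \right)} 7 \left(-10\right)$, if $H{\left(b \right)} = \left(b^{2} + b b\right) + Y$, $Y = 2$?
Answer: $-280$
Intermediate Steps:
$H{\left(b \right)} = 2 + 2 b^{2}$ ($H{\left(b \right)} = \left(b^{2} + b b\right) + 2 = \left(b^{2} + b^{2}\right) + 2 = 2 b^{2} + 2 = 2 + 2 b^{2}$)
$H{\left(1 \right)} 7 \left(-10\right) = \left(2 + 2 \cdot 1^{2}\right) 7 \left(-10\right) = \left(2 + 2 \cdot 1\right) 7 \left(-10\right) = \left(2 + 2\right) 7 \left(-10\right) = 4 \cdot 7 \left(-10\right) = 28 \left(-10\right) = -280$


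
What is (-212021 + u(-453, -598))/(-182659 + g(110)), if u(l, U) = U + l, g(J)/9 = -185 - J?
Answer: 106536/92657 ≈ 1.1498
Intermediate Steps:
g(J) = -1665 - 9*J (g(J) = 9*(-185 - J) = -1665 - 9*J)
(-212021 + u(-453, -598))/(-182659 + g(110)) = (-212021 + (-598 - 453))/(-182659 + (-1665 - 9*110)) = (-212021 - 1051)/(-182659 + (-1665 - 990)) = -213072/(-182659 - 2655) = -213072/(-185314) = -213072*(-1/185314) = 106536/92657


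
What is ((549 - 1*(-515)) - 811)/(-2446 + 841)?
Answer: -253/1605 ≈ -0.15763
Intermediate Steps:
((549 - 1*(-515)) - 811)/(-2446 + 841) = ((549 + 515) - 811)/(-1605) = (1064 - 811)*(-1/1605) = 253*(-1/1605) = -253/1605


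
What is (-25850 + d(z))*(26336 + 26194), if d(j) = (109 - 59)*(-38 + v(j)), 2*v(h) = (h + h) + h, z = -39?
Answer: -1611357750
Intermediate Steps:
v(h) = 3*h/2 (v(h) = ((h + h) + h)/2 = (2*h + h)/2 = (3*h)/2 = 3*h/2)
d(j) = -1900 + 75*j (d(j) = (109 - 59)*(-38 + 3*j/2) = 50*(-38 + 3*j/2) = -1900 + 75*j)
(-25850 + d(z))*(26336 + 26194) = (-25850 + (-1900 + 75*(-39)))*(26336 + 26194) = (-25850 + (-1900 - 2925))*52530 = (-25850 - 4825)*52530 = -30675*52530 = -1611357750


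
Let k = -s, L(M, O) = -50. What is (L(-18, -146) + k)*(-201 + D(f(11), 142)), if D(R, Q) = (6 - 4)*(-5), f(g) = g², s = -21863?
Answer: -4602543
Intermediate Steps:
D(R, Q) = -10 (D(R, Q) = 2*(-5) = -10)
k = 21863 (k = -1*(-21863) = 21863)
(L(-18, -146) + k)*(-201 + D(f(11), 142)) = (-50 + 21863)*(-201 - 10) = 21813*(-211) = -4602543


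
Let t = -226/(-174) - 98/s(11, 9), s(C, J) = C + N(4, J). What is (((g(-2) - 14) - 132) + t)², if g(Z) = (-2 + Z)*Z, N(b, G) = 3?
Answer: 156300004/7569 ≈ 20650.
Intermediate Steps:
g(Z) = Z*(-2 + Z)
s(C, J) = 3 + C (s(C, J) = C + 3 = 3 + C)
t = -496/87 (t = -226/(-174) - 98/(3 + 11) = -226*(-1/174) - 98/14 = 113/87 - 98*1/14 = 113/87 - 7 = -496/87 ≈ -5.7011)
(((g(-2) - 14) - 132) + t)² = (((-2*(-2 - 2) - 14) - 132) - 496/87)² = (((-2*(-4) - 14) - 132) - 496/87)² = (((8 - 14) - 132) - 496/87)² = ((-6 - 132) - 496/87)² = (-138 - 496/87)² = (-12502/87)² = 156300004/7569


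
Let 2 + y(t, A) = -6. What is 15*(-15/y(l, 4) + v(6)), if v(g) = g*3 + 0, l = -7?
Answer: 2385/8 ≈ 298.13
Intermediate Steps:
y(t, A) = -8 (y(t, A) = -2 - 6 = -8)
v(g) = 3*g (v(g) = 3*g + 0 = 3*g)
15*(-15/y(l, 4) + v(6)) = 15*(-15/(-8) + 3*6) = 15*(-15*(-⅛) + 18) = 15*(15/8 + 18) = 15*(159/8) = 2385/8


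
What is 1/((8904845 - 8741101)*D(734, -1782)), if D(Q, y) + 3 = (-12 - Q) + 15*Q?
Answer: 1/1680177184 ≈ 5.9518e-10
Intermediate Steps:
D(Q, y) = -15 + 14*Q (D(Q, y) = -3 + ((-12 - Q) + 15*Q) = -3 + (-12 + 14*Q) = -15 + 14*Q)
1/((8904845 - 8741101)*D(734, -1782)) = 1/((8904845 - 8741101)*(-15 + 14*734)) = 1/(163744*(-15 + 10276)) = (1/163744)/10261 = (1/163744)*(1/10261) = 1/1680177184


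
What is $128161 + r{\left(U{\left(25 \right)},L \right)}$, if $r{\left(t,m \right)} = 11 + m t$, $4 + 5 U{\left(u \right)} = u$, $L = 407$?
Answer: $\frac{649407}{5} \approx 1.2988 \cdot 10^{5}$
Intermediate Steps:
$U{\left(u \right)} = - \frac{4}{5} + \frac{u}{5}$
$128161 + r{\left(U{\left(25 \right)},L \right)} = 128161 + \left(11 + 407 \left(- \frac{4}{5} + \frac{1}{5} \cdot 25\right)\right) = 128161 + \left(11 + 407 \left(- \frac{4}{5} + 5\right)\right) = 128161 + \left(11 + 407 \cdot \frac{21}{5}\right) = 128161 + \left(11 + \frac{8547}{5}\right) = 128161 + \frac{8602}{5} = \frac{649407}{5}$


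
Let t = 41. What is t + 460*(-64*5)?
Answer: -147159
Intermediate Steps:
t + 460*(-64*5) = 41 + 460*(-64*5) = 41 + 460*(-320) = 41 - 147200 = -147159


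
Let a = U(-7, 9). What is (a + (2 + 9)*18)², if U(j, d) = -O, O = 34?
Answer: 26896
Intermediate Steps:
U(j, d) = -34 (U(j, d) = -1*34 = -34)
a = -34
(a + (2 + 9)*18)² = (-34 + (2 + 9)*18)² = (-34 + 11*18)² = (-34 + 198)² = 164² = 26896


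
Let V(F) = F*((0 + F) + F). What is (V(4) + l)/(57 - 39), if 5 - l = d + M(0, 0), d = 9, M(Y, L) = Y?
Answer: 14/9 ≈ 1.5556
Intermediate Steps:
V(F) = 2*F² (V(F) = F*(F + F) = F*(2*F) = 2*F²)
l = -4 (l = 5 - (9 + 0) = 5 - 1*9 = 5 - 9 = -4)
(V(4) + l)/(57 - 39) = (2*4² - 4)/(57 - 39) = (2*16 - 4)/18 = (32 - 4)/18 = (1/18)*28 = 14/9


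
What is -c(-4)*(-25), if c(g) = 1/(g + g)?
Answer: -25/8 ≈ -3.1250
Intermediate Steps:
c(g) = 1/(2*g)
-c(-4)*(-25) = -(½)/(-4)*(-25) = -(½)*(-¼)*(-25) = -(-1)*(-25)/8 = -1*25/8 = -25/8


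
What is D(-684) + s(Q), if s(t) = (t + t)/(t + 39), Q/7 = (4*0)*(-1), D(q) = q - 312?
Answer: -996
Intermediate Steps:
D(q) = -312 + q
Q = 0 (Q = 7*((4*0)*(-1)) = 7*(0*(-1)) = 7*0 = 0)
s(t) = 2*t/(39 + t) (s(t) = (2*t)/(39 + t) = 2*t/(39 + t))
D(-684) + s(Q) = (-312 - 684) + 2*0/(39 + 0) = -996 + 2*0/39 = -996 + 2*0*(1/39) = -996 + 0 = -996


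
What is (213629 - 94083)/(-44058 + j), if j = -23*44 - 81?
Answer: -119546/45151 ≈ -2.6477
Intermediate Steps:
j = -1093 (j = -1012 - 81 = -1093)
(213629 - 94083)/(-44058 + j) = (213629 - 94083)/(-44058 - 1093) = 119546/(-45151) = 119546*(-1/45151) = -119546/45151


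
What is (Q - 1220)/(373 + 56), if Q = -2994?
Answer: -4214/429 ≈ -9.8228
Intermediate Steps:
(Q - 1220)/(373 + 56) = (-2994 - 1220)/(373 + 56) = -4214/429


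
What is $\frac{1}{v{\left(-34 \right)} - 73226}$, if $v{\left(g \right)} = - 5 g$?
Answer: $- \frac{1}{73056} \approx -1.3688 \cdot 10^{-5}$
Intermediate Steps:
$\frac{1}{v{\left(-34 \right)} - 73226} = \frac{1}{\left(-5\right) \left(-34\right) - 73226} = \frac{1}{170 - 73226} = \frac{1}{-73056} = - \frac{1}{73056}$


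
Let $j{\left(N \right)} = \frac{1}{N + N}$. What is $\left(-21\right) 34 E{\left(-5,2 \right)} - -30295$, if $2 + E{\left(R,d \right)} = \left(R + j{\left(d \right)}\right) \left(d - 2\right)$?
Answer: $31723$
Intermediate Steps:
$j{\left(N \right)} = \frac{1}{2 N}$
$E{\left(R,d \right)} = -2 + \left(-2 + d\right) \left(R + \frac{1}{2 d}\right)$ ($E{\left(R,d \right)} = -2 + \left(R + \frac{1}{2 d}\right) \left(d - 2\right) = -2 + \left(R + \frac{1}{2 d}\right) \left(-2 + d\right) = -2 + \left(-2 + d\right) \left(R + \frac{1}{2 d}\right)$)
$\left(-21\right) 34 E{\left(-5,2 \right)} - -30295 = \left(-21\right) 34 \left(- \frac{3}{2} - \frac{1}{2} - -10 - 10\right) - -30295 = - 714 \left(- \frac{3}{2} - \frac{1}{2} + 10 - 10\right) + 30295 = \left(-714\right) \left(-2\right) + 30295 = 1428 + 30295 = 31723$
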